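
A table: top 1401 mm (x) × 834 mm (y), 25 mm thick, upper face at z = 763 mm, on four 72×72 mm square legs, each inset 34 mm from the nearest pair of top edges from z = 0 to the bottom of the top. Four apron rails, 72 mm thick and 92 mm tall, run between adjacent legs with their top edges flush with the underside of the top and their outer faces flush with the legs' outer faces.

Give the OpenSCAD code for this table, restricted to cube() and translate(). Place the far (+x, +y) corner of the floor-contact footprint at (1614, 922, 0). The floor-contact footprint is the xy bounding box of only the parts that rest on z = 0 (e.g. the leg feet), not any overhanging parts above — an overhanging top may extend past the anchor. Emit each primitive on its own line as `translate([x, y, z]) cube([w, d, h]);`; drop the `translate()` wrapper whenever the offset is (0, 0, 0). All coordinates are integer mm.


// leg_h = 763 - 25 = 738
// apron z = 738 - 92 = 646
translate([247, 122, 738]) cube([1401, 834, 25]);
translate([281, 156, 0]) cube([72, 72, 738]);
translate([1542, 156, 0]) cube([72, 72, 738]);
translate([281, 850, 0]) cube([72, 72, 738]);
translate([1542, 850, 0]) cube([72, 72, 738]);
translate([353, 156, 646]) cube([1189, 72, 92]);
translate([353, 850, 646]) cube([1189, 72, 92]);
translate([281, 228, 646]) cube([72, 622, 92]);
translate([1542, 228, 646]) cube([72, 622, 92]);


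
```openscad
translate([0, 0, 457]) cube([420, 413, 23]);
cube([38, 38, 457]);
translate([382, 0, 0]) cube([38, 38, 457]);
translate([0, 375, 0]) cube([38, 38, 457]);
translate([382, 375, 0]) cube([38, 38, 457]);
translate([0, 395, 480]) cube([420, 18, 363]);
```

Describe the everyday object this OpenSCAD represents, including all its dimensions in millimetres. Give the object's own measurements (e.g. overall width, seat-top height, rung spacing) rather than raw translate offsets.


A chair. The seat is a 420×413×23 mm slab with its top at z = 480 mm, on four 38×38 mm corner legs (flush with the seat edges, standing on z = 0). A flat backrest 18 mm thick, 363 mm tall, spans the full seat width and rises from the seat top along its +y edge, rear face flush with the rear of the seat.


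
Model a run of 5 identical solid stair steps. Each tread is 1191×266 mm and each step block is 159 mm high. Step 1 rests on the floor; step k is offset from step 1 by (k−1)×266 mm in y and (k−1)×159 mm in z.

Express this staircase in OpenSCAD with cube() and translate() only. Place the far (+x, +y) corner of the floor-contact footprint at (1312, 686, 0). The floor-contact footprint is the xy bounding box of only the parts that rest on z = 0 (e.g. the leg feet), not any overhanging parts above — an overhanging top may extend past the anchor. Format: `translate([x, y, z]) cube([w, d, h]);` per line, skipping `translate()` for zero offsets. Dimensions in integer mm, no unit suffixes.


translate([121, 420, 0]) cube([1191, 266, 159]);
translate([121, 686, 159]) cube([1191, 266, 159]);
translate([121, 952, 318]) cube([1191, 266, 159]);
translate([121, 1218, 477]) cube([1191, 266, 159]);
translate([121, 1484, 636]) cube([1191, 266, 159]);


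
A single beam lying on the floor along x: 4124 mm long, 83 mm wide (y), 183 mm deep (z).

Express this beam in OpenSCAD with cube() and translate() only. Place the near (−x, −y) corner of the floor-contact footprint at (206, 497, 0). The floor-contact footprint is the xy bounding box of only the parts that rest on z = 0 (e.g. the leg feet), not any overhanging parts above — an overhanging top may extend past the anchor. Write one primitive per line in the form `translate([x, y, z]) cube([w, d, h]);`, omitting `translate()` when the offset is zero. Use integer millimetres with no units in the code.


translate([206, 497, 0]) cube([4124, 83, 183]);


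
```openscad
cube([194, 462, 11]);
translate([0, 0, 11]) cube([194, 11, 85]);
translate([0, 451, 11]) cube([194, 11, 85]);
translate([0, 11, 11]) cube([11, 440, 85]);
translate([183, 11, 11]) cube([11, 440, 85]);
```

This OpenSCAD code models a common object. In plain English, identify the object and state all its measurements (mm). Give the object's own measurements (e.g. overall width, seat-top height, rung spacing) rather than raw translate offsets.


An open-topped rectangular box: outside dimensions 194×462×96 mm, with a uniform wall and base thickness of 11 mm. The base is a full 194×462 slab on the floor; four walls sit on top of the base. The front and back walls (the −y and +y sides) span the full width; the two side walls fit between them.


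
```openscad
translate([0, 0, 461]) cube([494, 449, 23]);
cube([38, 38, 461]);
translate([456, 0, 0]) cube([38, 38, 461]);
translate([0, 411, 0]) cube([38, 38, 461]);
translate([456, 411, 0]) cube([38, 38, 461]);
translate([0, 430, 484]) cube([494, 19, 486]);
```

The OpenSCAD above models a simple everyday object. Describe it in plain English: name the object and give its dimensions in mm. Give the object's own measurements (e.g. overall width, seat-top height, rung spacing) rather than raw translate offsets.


A chair. The seat is a 494×449×23 mm slab with its top at z = 484 mm, on four 38×38 mm corner legs (flush with the seat edges, standing on z = 0). A flat backrest 19 mm thick, 486 mm tall, spans the full seat width and rises from the seat top along its +y edge, rear face flush with the rear of the seat.


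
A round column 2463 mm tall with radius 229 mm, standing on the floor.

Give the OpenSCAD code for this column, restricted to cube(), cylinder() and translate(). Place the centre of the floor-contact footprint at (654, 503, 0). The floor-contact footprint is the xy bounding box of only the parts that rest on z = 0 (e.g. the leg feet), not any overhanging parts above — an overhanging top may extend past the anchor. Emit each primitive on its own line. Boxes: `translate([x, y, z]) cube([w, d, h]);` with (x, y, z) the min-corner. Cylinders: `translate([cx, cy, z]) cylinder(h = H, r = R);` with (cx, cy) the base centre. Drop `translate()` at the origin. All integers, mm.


translate([654, 503, 0]) cylinder(h = 2463, r = 229);


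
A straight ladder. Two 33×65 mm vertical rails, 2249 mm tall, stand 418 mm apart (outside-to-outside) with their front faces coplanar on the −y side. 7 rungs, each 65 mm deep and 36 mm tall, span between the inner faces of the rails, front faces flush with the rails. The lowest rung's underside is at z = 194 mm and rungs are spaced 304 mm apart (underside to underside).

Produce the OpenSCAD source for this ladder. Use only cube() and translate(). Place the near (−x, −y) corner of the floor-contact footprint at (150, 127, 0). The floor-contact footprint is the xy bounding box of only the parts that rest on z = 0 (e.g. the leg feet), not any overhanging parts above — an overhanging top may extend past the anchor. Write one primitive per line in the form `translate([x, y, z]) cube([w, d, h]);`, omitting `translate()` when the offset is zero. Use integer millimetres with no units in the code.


// rung span = 418 - 2*33 = 352
// rung[k] z = 194 + k*304
translate([150, 127, 0]) cube([33, 65, 2249]);
translate([535, 127, 0]) cube([33, 65, 2249]);
translate([183, 127, 194]) cube([352, 65, 36]);
translate([183, 127, 498]) cube([352, 65, 36]);
translate([183, 127, 802]) cube([352, 65, 36]);
translate([183, 127, 1106]) cube([352, 65, 36]);
translate([183, 127, 1410]) cube([352, 65, 36]);
translate([183, 127, 1714]) cube([352, 65, 36]);
translate([183, 127, 2018]) cube([352, 65, 36]);


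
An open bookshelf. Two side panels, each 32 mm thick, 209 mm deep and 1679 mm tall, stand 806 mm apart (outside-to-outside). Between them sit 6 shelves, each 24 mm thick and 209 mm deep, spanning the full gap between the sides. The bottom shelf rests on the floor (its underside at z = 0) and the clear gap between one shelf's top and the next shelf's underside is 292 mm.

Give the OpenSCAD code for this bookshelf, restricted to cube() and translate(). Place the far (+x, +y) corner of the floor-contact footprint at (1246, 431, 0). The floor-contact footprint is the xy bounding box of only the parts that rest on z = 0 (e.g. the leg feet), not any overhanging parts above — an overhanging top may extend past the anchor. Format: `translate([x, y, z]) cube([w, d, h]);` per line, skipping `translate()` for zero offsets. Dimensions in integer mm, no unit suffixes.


translate([440, 222, 0]) cube([32, 209, 1679]);
translate([1214, 222, 0]) cube([32, 209, 1679]);
translate([472, 222, 0]) cube([742, 209, 24]);
translate([472, 222, 316]) cube([742, 209, 24]);
translate([472, 222, 632]) cube([742, 209, 24]);
translate([472, 222, 948]) cube([742, 209, 24]);
translate([472, 222, 1264]) cube([742, 209, 24]);
translate([472, 222, 1580]) cube([742, 209, 24]);


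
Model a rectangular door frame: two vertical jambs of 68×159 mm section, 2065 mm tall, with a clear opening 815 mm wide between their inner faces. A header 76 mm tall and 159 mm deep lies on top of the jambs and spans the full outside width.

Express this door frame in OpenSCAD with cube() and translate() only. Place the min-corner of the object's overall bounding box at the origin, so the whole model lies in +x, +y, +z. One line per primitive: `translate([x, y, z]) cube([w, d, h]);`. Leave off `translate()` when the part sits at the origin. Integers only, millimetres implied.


cube([68, 159, 2065]);
translate([883, 0, 0]) cube([68, 159, 2065]);
translate([0, 0, 2065]) cube([951, 159, 76]);


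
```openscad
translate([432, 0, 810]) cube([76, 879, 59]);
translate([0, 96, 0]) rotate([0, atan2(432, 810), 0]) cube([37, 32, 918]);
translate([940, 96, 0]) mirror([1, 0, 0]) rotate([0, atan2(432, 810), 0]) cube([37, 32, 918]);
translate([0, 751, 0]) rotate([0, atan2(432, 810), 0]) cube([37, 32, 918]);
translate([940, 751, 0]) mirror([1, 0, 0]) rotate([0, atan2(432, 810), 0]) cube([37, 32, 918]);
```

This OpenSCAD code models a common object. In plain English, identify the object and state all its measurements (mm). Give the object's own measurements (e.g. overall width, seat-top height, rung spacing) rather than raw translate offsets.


A sawhorse. A 76×879×59 mm beam (x, y, z) sits on two A-frame leg pairs. Each pair is two raked legs of 37×32 mm section (32 mm along y) splaying symmetrically in x. Each leg rises 810 mm vertically over 432 mm of horizontal reach and is 918 mm long along its own axis. Every leg's outer bottom edge rests on the floor and its outer top edge meets a bottom edge of the beam — the left legs (tilting toward +x) meet the beam's −x bottom edge, the right legs (their mirror images, tilting toward −x) meet its +x bottom edge — so the leg tops tuck under the beam, the beam's underside is 810 mm above the floor, and the feet are 940 mm apart outside-to-outside with the beam centred between them. The two leg pairs are set in 96 mm from either end of the beam.


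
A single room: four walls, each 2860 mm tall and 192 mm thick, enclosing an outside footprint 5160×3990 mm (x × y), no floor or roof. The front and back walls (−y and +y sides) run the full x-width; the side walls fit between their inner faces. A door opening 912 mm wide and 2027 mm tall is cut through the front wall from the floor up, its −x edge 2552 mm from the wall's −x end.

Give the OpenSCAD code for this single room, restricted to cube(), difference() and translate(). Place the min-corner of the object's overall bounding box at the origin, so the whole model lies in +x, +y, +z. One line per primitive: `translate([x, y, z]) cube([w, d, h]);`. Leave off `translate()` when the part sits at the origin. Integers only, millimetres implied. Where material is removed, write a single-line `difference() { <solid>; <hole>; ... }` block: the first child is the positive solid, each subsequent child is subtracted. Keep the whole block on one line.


difference() { cube([5160, 192, 2860]); translate([2552, 0, 0]) cube([912, 192, 2027]); }
translate([0, 3798, 0]) cube([5160, 192, 2860]);
translate([0, 192, 0]) cube([192, 3606, 2860]);
translate([4968, 192, 0]) cube([192, 3606, 2860]);


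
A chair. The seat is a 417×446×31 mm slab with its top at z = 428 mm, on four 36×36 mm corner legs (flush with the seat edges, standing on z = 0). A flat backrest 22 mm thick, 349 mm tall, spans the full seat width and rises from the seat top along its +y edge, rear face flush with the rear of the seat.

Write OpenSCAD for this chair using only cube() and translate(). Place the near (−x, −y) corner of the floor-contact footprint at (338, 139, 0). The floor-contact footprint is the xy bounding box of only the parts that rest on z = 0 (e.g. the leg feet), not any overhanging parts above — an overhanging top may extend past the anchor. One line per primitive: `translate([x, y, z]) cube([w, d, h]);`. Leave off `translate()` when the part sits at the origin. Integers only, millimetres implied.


translate([338, 139, 397]) cube([417, 446, 31]);
translate([338, 139, 0]) cube([36, 36, 397]);
translate([719, 139, 0]) cube([36, 36, 397]);
translate([338, 549, 0]) cube([36, 36, 397]);
translate([719, 549, 0]) cube([36, 36, 397]);
translate([338, 563, 428]) cube([417, 22, 349]);


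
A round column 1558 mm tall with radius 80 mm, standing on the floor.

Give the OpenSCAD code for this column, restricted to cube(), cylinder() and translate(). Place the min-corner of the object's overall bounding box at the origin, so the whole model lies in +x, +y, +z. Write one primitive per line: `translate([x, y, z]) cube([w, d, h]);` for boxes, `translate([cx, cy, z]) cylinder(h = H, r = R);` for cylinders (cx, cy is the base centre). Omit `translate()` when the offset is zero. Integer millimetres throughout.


translate([80, 80, 0]) cylinder(h = 1558, r = 80);


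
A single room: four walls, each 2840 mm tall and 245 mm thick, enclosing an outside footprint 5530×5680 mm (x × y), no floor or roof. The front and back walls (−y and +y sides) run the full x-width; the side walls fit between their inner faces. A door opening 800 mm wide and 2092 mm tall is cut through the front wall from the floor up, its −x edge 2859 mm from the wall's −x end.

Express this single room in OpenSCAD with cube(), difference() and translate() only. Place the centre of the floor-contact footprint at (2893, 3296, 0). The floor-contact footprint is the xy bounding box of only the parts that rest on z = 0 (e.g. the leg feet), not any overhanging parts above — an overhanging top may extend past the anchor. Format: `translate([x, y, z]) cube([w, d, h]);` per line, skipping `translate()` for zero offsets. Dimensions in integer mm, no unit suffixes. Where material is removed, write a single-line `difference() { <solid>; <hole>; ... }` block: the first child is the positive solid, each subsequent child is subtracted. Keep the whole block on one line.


difference() { translate([128, 456, 0]) cube([5530, 245, 2840]); translate([2987, 456, 0]) cube([800, 245, 2092]); }
translate([128, 5891, 0]) cube([5530, 245, 2840]);
translate([128, 701, 0]) cube([245, 5190, 2840]);
translate([5413, 701, 0]) cube([245, 5190, 2840]);


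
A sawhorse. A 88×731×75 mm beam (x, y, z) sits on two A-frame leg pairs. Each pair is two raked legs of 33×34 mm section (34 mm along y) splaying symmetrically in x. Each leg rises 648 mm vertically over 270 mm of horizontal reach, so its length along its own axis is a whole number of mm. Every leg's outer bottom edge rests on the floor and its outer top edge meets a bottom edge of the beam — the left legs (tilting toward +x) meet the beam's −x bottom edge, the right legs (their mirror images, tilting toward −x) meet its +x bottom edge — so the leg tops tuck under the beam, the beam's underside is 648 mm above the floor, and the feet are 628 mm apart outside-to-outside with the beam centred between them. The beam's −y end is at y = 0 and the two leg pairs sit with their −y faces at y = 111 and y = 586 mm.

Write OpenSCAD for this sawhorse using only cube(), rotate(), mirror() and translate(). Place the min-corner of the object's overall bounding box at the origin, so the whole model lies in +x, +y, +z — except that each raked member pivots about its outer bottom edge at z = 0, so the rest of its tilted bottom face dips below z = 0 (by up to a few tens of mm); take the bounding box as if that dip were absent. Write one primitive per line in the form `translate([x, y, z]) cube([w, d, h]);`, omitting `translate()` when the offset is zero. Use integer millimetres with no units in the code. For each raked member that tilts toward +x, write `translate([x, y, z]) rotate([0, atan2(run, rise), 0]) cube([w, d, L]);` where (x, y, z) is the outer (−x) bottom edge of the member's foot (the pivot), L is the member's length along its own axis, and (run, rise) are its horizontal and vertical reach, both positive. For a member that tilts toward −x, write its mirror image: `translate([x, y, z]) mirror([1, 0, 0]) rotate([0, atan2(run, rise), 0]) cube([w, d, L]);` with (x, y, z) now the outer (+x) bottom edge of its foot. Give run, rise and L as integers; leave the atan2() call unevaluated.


// leg length = √(270² + 648²) = 702
// right-leg outer foot x = 2·270 + 88 = 628
// beam min-corner = (270, 0, 648)
translate([270, 0, 648]) cube([88, 731, 75]);
translate([0, 111, 0]) rotate([0, atan2(270, 648), 0]) cube([33, 34, 702]);
translate([628, 111, 0]) mirror([1, 0, 0]) rotate([0, atan2(270, 648), 0]) cube([33, 34, 702]);
translate([0, 586, 0]) rotate([0, atan2(270, 648), 0]) cube([33, 34, 702]);
translate([628, 586, 0]) mirror([1, 0, 0]) rotate([0, atan2(270, 648), 0]) cube([33, 34, 702]);


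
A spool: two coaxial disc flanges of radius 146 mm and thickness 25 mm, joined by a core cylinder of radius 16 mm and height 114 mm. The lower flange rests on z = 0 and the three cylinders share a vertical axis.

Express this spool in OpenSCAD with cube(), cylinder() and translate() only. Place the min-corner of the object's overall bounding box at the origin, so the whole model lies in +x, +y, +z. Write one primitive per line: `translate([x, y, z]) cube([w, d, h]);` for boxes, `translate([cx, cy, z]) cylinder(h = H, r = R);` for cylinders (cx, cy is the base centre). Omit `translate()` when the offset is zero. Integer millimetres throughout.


translate([146, 146, 0]) cylinder(h = 25, r = 146);
translate([146, 146, 25]) cylinder(h = 114, r = 16);
translate([146, 146, 139]) cylinder(h = 25, r = 146);


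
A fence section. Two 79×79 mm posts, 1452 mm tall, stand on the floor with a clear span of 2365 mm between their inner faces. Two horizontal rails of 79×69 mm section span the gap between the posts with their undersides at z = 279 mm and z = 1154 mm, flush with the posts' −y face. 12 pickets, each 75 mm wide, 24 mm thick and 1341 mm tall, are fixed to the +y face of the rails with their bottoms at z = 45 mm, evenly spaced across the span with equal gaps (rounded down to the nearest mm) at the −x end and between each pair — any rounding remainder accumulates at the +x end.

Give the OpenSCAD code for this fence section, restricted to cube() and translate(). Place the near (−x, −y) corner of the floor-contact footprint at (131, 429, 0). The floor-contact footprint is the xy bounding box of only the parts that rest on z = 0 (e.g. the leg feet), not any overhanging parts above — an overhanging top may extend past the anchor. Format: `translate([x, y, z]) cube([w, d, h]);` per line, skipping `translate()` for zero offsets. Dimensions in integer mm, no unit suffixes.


translate([131, 429, 0]) cube([79, 79, 1452]);
translate([2575, 429, 0]) cube([79, 79, 1452]);
translate([210, 429, 279]) cube([2365, 79, 69]);
translate([210, 429, 1154]) cube([2365, 79, 69]);
translate([322, 508, 45]) cube([75, 24, 1341]);
translate([509, 508, 45]) cube([75, 24, 1341]);
translate([696, 508, 45]) cube([75, 24, 1341]);
translate([883, 508, 45]) cube([75, 24, 1341]);
translate([1070, 508, 45]) cube([75, 24, 1341]);
translate([1257, 508, 45]) cube([75, 24, 1341]);
translate([1444, 508, 45]) cube([75, 24, 1341]);
translate([1631, 508, 45]) cube([75, 24, 1341]);
translate([1818, 508, 45]) cube([75, 24, 1341]);
translate([2005, 508, 45]) cube([75, 24, 1341]);
translate([2192, 508, 45]) cube([75, 24, 1341]);
translate([2379, 508, 45]) cube([75, 24, 1341]);


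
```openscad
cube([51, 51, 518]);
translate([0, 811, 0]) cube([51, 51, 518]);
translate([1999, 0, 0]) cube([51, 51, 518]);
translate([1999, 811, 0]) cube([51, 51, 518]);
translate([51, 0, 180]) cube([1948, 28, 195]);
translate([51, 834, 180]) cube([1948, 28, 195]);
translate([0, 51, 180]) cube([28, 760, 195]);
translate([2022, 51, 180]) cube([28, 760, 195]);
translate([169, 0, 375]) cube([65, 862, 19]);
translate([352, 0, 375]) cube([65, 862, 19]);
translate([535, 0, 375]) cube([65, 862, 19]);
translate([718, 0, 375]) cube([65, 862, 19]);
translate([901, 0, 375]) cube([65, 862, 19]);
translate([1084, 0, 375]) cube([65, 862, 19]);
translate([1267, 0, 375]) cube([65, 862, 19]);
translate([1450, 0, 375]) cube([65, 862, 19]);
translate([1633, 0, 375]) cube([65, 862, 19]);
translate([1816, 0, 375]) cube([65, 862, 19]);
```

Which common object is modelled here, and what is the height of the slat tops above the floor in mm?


A bed frame. The slat-top height is 394 mm.

Four posts, four rails, and a row of slats — a bed frame. Slats sit on the rails at z = 180 + 195 = 375; with slat thickness 19, the top is 394 mm.


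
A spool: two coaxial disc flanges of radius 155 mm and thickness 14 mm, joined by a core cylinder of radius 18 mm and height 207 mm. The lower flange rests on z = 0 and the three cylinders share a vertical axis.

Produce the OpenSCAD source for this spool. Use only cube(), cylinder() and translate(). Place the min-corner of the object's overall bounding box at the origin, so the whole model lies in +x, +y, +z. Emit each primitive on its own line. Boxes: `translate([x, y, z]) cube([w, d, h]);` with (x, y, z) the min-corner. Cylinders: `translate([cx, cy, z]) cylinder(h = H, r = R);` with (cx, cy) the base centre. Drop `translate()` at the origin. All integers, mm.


translate([155, 155, 0]) cylinder(h = 14, r = 155);
translate([155, 155, 14]) cylinder(h = 207, r = 18);
translate([155, 155, 221]) cylinder(h = 14, r = 155);


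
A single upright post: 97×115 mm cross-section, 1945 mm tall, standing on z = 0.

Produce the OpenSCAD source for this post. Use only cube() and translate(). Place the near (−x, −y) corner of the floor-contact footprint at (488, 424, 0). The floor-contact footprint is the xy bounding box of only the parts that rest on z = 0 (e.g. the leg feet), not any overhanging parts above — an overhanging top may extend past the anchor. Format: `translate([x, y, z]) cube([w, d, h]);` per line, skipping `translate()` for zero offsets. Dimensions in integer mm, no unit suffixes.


translate([488, 424, 0]) cube([97, 115, 1945]);


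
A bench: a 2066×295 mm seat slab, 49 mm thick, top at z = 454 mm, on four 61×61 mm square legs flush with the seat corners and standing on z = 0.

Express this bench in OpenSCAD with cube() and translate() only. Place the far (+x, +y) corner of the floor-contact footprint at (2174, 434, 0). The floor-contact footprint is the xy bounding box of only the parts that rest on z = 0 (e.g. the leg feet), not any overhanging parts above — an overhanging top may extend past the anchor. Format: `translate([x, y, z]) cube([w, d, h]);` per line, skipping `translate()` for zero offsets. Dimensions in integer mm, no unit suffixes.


translate([108, 139, 405]) cube([2066, 295, 49]);
translate([108, 139, 0]) cube([61, 61, 405]);
translate([108, 373, 0]) cube([61, 61, 405]);
translate([2113, 139, 0]) cube([61, 61, 405]);
translate([2113, 373, 0]) cube([61, 61, 405]);


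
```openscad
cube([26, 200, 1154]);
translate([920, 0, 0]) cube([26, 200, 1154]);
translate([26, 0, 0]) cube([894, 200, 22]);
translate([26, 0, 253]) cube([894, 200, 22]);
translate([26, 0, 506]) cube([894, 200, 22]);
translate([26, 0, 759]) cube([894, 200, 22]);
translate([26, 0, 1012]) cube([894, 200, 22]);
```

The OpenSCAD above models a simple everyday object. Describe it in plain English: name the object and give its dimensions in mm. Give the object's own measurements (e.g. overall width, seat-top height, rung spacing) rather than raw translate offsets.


An open bookshelf. Two side panels, each 26 mm thick, 200 mm deep and 1154 mm tall, stand 946 mm apart (outside-to-outside). Between them sit 5 shelves, each 22 mm thick and 200 mm deep, spanning the full gap between the sides. The bottom shelf rests on the floor (its underside at z = 0) and the clear gap between one shelf's top and the next shelf's underside is 231 mm.


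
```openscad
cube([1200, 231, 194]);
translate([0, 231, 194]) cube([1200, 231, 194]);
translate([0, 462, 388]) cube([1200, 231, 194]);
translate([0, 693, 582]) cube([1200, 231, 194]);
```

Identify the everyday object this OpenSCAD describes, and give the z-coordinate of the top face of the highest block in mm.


A staircase. The total rise is 776 mm.

4 identical blocks, each offset up and back from the previous — a staircase. Each step is 194 mm tall and there are 4 of them, so the total rise is 4 × 194 = 776 mm.


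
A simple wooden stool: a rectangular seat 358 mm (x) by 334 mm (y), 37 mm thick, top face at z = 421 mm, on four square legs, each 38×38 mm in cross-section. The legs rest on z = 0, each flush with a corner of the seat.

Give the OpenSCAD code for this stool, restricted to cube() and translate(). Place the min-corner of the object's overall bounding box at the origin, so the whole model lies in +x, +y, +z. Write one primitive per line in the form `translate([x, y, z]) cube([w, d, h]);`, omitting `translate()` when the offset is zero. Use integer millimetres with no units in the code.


translate([0, 0, 384]) cube([358, 334, 37]);
cube([38, 38, 384]);
translate([320, 0, 0]) cube([38, 38, 384]);
translate([0, 296, 0]) cube([38, 38, 384]);
translate([320, 296, 0]) cube([38, 38, 384]);


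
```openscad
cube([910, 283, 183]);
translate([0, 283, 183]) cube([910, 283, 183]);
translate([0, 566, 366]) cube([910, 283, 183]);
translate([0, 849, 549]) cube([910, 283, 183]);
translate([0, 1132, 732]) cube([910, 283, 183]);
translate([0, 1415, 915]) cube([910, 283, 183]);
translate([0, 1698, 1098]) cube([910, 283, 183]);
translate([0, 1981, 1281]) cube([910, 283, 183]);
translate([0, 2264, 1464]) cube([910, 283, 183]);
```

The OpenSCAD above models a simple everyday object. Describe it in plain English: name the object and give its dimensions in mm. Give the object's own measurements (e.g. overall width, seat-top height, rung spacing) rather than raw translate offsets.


A straight staircase of 9 solid steps. Each step is 910 mm wide (x), 283 mm deep (y, the going) and 183 mm tall (the rise). The first step rests on the floor; each subsequent step sits one going further in +y and one rise higher in +z, directly behind and above the previous step with no overlap.


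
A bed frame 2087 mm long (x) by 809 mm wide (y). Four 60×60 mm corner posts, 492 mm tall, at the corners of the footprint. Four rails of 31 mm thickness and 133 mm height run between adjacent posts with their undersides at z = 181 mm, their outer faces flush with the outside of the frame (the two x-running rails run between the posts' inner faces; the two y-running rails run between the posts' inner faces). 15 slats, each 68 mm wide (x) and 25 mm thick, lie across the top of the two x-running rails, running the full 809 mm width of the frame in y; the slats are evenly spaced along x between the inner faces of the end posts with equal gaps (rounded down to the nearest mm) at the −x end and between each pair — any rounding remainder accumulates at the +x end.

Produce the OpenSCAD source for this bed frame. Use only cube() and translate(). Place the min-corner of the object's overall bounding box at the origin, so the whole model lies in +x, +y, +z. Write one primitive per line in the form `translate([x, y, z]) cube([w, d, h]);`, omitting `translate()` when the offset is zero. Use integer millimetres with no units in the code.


cube([60, 60, 492]);
translate([0, 749, 0]) cube([60, 60, 492]);
translate([2027, 0, 0]) cube([60, 60, 492]);
translate([2027, 749, 0]) cube([60, 60, 492]);
translate([60, 0, 181]) cube([1967, 31, 133]);
translate([60, 778, 181]) cube([1967, 31, 133]);
translate([0, 60, 181]) cube([31, 689, 133]);
translate([2056, 60, 181]) cube([31, 689, 133]);
translate([119, 0, 314]) cube([68, 809, 25]);
translate([246, 0, 314]) cube([68, 809, 25]);
translate([373, 0, 314]) cube([68, 809, 25]);
translate([500, 0, 314]) cube([68, 809, 25]);
translate([627, 0, 314]) cube([68, 809, 25]);
translate([754, 0, 314]) cube([68, 809, 25]);
translate([881, 0, 314]) cube([68, 809, 25]);
translate([1008, 0, 314]) cube([68, 809, 25]);
translate([1135, 0, 314]) cube([68, 809, 25]);
translate([1262, 0, 314]) cube([68, 809, 25]);
translate([1389, 0, 314]) cube([68, 809, 25]);
translate([1516, 0, 314]) cube([68, 809, 25]);
translate([1643, 0, 314]) cube([68, 809, 25]);
translate([1770, 0, 314]) cube([68, 809, 25]);
translate([1897, 0, 314]) cube([68, 809, 25]);


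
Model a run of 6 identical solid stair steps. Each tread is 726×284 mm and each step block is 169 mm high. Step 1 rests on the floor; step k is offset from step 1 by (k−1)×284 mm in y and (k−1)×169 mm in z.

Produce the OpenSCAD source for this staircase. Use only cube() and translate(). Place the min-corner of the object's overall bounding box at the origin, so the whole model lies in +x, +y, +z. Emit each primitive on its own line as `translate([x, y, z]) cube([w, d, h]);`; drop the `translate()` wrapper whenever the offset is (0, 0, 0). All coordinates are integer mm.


cube([726, 284, 169]);
translate([0, 284, 169]) cube([726, 284, 169]);
translate([0, 568, 338]) cube([726, 284, 169]);
translate([0, 852, 507]) cube([726, 284, 169]);
translate([0, 1136, 676]) cube([726, 284, 169]);
translate([0, 1420, 845]) cube([726, 284, 169]);


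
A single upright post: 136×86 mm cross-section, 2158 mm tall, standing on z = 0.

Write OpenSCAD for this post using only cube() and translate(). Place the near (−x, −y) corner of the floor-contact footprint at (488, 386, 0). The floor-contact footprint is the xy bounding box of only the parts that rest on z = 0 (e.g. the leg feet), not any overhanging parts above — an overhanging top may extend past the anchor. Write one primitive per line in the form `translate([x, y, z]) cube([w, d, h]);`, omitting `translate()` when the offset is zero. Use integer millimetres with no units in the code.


translate([488, 386, 0]) cube([136, 86, 2158]);


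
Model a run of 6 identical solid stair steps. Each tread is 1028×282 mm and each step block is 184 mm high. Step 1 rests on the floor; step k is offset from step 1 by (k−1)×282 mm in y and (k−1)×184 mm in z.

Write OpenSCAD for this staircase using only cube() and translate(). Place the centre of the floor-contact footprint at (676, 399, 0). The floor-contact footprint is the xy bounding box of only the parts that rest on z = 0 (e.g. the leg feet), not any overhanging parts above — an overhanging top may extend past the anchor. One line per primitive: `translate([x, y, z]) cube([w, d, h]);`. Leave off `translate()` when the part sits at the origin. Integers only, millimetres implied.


translate([162, 258, 0]) cube([1028, 282, 184]);
translate([162, 540, 184]) cube([1028, 282, 184]);
translate([162, 822, 368]) cube([1028, 282, 184]);
translate([162, 1104, 552]) cube([1028, 282, 184]);
translate([162, 1386, 736]) cube([1028, 282, 184]);
translate([162, 1668, 920]) cube([1028, 282, 184]);


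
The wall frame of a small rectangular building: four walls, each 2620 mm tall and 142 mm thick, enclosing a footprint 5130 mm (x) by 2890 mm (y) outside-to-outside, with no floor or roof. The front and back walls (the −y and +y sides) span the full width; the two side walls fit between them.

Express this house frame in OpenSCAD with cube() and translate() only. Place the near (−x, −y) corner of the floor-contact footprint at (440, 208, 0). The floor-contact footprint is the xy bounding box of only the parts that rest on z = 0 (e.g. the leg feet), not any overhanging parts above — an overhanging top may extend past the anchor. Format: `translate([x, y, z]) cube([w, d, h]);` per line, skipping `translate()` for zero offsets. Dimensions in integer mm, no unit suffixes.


translate([440, 208, 0]) cube([5130, 142, 2620]);
translate([440, 2956, 0]) cube([5130, 142, 2620]);
translate([440, 350, 0]) cube([142, 2606, 2620]);
translate([5428, 350, 0]) cube([142, 2606, 2620]);


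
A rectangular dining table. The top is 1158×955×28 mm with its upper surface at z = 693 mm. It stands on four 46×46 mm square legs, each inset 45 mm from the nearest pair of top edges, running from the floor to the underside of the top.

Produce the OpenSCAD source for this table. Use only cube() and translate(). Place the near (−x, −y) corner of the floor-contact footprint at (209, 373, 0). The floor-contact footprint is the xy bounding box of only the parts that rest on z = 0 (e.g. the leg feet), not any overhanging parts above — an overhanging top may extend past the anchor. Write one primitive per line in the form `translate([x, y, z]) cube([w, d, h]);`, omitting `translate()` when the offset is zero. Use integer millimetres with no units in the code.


// leg_h = 693 - 28 = 665
translate([164, 328, 665]) cube([1158, 955, 28]);
translate([209, 373, 0]) cube([46, 46, 665]);
translate([1231, 373, 0]) cube([46, 46, 665]);
translate([209, 1192, 0]) cube([46, 46, 665]);
translate([1231, 1192, 0]) cube([46, 46, 665]);


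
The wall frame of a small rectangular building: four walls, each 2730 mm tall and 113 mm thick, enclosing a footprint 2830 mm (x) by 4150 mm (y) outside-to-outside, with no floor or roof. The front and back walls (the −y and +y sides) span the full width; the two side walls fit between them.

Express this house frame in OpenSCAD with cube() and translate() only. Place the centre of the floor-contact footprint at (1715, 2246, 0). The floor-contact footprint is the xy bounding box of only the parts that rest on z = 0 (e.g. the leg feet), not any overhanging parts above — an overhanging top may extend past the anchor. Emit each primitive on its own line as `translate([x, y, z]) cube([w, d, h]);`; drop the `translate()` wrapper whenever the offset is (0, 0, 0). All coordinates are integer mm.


translate([300, 171, 0]) cube([2830, 113, 2730]);
translate([300, 4208, 0]) cube([2830, 113, 2730]);
translate([300, 284, 0]) cube([113, 3924, 2730]);
translate([3017, 284, 0]) cube([113, 3924, 2730]);


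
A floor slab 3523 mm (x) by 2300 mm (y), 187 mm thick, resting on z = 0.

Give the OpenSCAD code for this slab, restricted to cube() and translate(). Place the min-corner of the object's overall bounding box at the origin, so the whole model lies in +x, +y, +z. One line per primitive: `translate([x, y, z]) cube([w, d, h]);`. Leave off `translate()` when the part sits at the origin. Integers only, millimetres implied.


cube([3523, 2300, 187]);


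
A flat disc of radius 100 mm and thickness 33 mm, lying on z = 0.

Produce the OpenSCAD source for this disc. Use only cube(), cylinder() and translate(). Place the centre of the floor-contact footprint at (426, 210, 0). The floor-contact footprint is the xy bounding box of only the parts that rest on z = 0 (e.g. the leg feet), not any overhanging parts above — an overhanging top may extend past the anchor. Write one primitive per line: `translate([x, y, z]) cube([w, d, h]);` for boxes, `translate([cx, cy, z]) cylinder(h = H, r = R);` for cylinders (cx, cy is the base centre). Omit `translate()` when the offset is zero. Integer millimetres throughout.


translate([426, 210, 0]) cylinder(h = 33, r = 100);


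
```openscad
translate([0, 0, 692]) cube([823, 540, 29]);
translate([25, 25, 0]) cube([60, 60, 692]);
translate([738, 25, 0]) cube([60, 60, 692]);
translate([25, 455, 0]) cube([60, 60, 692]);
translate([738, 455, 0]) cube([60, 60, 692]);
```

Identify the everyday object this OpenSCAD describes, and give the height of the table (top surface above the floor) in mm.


A table. The table height is 721 mm.

A 823×540×29 slab sits at z = 692 on four 60 mm square posts — a table. The top surface is at 692 + 29 = 721 mm.


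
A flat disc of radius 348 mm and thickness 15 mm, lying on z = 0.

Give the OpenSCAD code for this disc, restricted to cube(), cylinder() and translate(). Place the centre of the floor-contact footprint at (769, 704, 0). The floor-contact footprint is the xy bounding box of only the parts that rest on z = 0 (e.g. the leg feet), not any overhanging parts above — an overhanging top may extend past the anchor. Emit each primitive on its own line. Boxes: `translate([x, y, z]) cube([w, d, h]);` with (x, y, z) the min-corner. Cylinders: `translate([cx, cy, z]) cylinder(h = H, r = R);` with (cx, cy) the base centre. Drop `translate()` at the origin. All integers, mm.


translate([769, 704, 0]) cylinder(h = 15, r = 348);


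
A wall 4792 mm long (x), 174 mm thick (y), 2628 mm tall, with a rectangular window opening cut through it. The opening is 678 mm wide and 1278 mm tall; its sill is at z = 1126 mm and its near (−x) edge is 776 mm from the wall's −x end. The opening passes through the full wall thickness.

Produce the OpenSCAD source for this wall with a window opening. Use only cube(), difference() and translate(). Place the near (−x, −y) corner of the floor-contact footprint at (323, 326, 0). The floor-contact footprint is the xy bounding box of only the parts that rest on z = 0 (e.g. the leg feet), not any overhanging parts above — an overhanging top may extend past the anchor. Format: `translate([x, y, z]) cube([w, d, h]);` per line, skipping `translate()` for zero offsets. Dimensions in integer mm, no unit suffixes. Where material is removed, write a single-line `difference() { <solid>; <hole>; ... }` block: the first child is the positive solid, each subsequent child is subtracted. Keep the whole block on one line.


difference() { translate([323, 326, 0]) cube([4792, 174, 2628]); translate([1099, 326, 1126]) cube([678, 174, 1278]); }


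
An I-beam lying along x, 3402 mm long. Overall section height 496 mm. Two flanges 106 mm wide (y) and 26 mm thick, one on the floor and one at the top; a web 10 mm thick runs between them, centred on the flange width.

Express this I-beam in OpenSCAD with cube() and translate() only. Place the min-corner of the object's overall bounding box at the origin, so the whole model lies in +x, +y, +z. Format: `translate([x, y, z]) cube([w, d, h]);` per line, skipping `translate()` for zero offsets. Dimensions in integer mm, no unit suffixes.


cube([3402, 106, 26]);
translate([0, 48, 26]) cube([3402, 10, 444]);
translate([0, 0, 470]) cube([3402, 106, 26]);


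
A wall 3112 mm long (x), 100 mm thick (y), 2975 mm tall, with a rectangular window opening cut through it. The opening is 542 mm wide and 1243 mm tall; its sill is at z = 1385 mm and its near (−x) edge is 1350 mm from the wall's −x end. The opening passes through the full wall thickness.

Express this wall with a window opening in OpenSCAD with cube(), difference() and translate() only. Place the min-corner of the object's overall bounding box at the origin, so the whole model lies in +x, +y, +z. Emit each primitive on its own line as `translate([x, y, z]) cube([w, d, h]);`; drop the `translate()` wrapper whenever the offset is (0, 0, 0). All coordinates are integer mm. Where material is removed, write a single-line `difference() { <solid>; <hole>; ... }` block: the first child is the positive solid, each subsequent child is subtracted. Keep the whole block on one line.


difference() { cube([3112, 100, 2975]); translate([1350, 0, 1385]) cube([542, 100, 1243]); }


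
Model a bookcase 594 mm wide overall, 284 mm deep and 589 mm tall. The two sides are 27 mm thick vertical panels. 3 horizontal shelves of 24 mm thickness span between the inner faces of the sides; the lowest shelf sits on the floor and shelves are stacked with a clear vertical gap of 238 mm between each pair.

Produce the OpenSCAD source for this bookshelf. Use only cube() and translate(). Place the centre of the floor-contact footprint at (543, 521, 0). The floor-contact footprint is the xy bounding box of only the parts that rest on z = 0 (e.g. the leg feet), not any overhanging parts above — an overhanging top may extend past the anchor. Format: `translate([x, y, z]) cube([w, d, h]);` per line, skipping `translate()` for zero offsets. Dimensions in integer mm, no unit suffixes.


translate([246, 379, 0]) cube([27, 284, 589]);
translate([813, 379, 0]) cube([27, 284, 589]);
translate([273, 379, 0]) cube([540, 284, 24]);
translate([273, 379, 262]) cube([540, 284, 24]);
translate([273, 379, 524]) cube([540, 284, 24]);
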